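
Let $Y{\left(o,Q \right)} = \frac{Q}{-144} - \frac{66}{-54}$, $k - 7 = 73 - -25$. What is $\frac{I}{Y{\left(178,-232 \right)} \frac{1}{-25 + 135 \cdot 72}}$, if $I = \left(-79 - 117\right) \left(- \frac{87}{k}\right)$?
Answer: $\frac{9446808}{17} \approx 5.557 \cdot 10^{5}$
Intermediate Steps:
$k = 105$ ($k = 7 + \left(73 - -25\right) = 7 + \left(73 + 25\right) = 7 + 98 = 105$)
$Y{\left(o,Q \right)} = \frac{11}{9} - \frac{Q}{144}$ ($Y{\left(o,Q \right)} = Q \left(- \frac{1}{144}\right) - - \frac{11}{9} = - \frac{Q}{144} + \frac{11}{9} = \frac{11}{9} - \frac{Q}{144}$)
$I = \frac{812}{5}$ ($I = \left(-79 - 117\right) \left(- \frac{87}{105}\right) = - 196 \left(\left(-87\right) \frac{1}{105}\right) = \left(-196\right) \left(- \frac{29}{35}\right) = \frac{812}{5} \approx 162.4$)
$\frac{I}{Y{\left(178,-232 \right)} \frac{1}{-25 + 135 \cdot 72}} = \frac{812}{5 \frac{\frac{11}{9} - - \frac{29}{18}}{-25 + 135 \cdot 72}} = \frac{812}{5 \frac{\frac{11}{9} + \frac{29}{18}}{-25 + 9720}} = \frac{812}{5 \frac{17}{6 \cdot 9695}} = \frac{812}{5 \cdot \frac{17}{6} \cdot \frac{1}{9695}} = \frac{812}{5 \cdot \frac{17}{58170}} = \frac{812}{5} \cdot \frac{58170}{17} = \frac{9446808}{17}$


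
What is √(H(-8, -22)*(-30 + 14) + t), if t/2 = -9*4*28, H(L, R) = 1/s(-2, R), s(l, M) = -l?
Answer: 2*I*√506 ≈ 44.989*I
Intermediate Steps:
H(L, R) = ½ (H(L, R) = 1/(-1*(-2)) = 1/2 = ½)
t = -2016 (t = 2*(-9*4*28) = 2*(-36*28) = 2*(-1008) = -2016)
√(H(-8, -22)*(-30 + 14) + t) = √((-30 + 14)/2 - 2016) = √((½)*(-16) - 2016) = √(-8 - 2016) = √(-2024) = 2*I*√506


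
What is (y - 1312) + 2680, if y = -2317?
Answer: -949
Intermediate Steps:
(y - 1312) + 2680 = (-2317 - 1312) + 2680 = -3629 + 2680 = -949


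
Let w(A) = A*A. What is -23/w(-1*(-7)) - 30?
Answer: -1493/49 ≈ -30.469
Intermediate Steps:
w(A) = A²
-23/w(-1*(-7)) - 30 = -23/((-1*(-7))²) - 30 = -23/(7²) - 30 = -23/49 - 30 = -1493/49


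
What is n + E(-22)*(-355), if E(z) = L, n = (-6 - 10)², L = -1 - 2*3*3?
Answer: 7001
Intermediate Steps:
L = -19 (L = -1 - 6*3 = -1 - 18 = -19)
n = 256 (n = (-16)² = 256)
E(z) = -19
n + E(-22)*(-355) = 256 - 19*(-355) = 256 + 6745 = 7001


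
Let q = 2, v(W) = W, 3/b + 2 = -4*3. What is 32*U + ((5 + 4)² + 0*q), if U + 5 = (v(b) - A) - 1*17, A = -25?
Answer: 1191/7 ≈ 170.14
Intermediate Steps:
b = -3/14 (b = 3/(-2 - 4*3) = 3/(-2 - 12) = 3/(-14) = 3*(-1/14) = -3/14 ≈ -0.21429)
U = 39/14 (U = -5 + ((-3/14 - 1*(-25)) - 1*17) = -5 + ((-3/14 + 25) - 17) = -5 + (347/14 - 17) = -5 + 109/14 = 39/14 ≈ 2.7857)
32*U + ((5 + 4)² + 0*q) = 32*(39/14) + ((5 + 4)² + 0*2) = 624/7 + (9² + 0) = 624/7 + (81 + 0) = 624/7 + 81 = 1191/7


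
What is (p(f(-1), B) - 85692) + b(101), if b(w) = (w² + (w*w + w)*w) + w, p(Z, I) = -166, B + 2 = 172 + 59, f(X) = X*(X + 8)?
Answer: 964946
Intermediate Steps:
f(X) = X*(8 + X)
B = 229 (B = -2 + (172 + 59) = -2 + 231 = 229)
b(w) = w + w² + w*(w + w²) (b(w) = (w² + (w² + w)*w) + w = (w² + (w + w²)*w) + w = (w² + w*(w + w²)) + w = w + w² + w*(w + w²))
(p(f(-1), B) - 85692) + b(101) = (-166 - 85692) + 101*(1 + 101² + 2*101) = -85858 + 101*(1 + 10201 + 202) = -85858 + 101*10404 = -85858 + 1050804 = 964946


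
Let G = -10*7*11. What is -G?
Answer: 770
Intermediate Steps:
G = -770 (G = -70*11 = -770)
-G = -1*(-770) = 770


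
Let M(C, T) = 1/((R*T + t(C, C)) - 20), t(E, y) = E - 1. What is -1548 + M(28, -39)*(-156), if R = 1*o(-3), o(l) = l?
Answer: -48027/31 ≈ -1549.3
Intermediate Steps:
t(E, y) = -1 + E
R = -3 (R = 1*(-3) = -3)
M(C, T) = 1/(-21 + C - 3*T) (M(C, T) = 1/((-3*T + (-1 + C)) - 20) = 1/((-1 + C - 3*T) - 20) = 1/(-21 + C - 3*T))
-1548 + M(28, -39)*(-156) = -1548 - 156/(-21 + 28 - 3*(-39)) = -1548 - 156/(-21 + 28 + 117) = -1548 - 156/124 = -1548 + (1/124)*(-156) = -1548 - 39/31 = -48027/31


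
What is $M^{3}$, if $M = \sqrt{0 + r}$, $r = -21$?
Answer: $- 21 i \sqrt{21} \approx - 96.234 i$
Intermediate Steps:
$M = i \sqrt{21}$ ($M = \sqrt{0 - 21} = \sqrt{-21} = i \sqrt{21} \approx 4.5826 i$)
$M^{3} = \left(i \sqrt{21}\right)^{3} = - 21 i \sqrt{21}$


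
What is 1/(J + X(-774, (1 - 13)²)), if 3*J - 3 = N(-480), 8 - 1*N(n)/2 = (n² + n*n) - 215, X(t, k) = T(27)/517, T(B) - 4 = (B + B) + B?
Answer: -1551/476234812 ≈ -3.2568e-6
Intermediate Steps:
T(B) = 4 + 3*B (T(B) = 4 + ((B + B) + B) = 4 + (2*B + B) = 4 + 3*B)
X(t, k) = 85/517 (X(t, k) = (4 + 3*27)/517 = (4 + 81)*(1/517) = 85*(1/517) = 85/517)
N(n) = 446 - 4*n² (N(n) = 16 - 2*((n² + n*n) - 215) = 16 - 2*((n² + n²) - 215) = 16 - 2*(2*n² - 215) = 16 - 2*(-215 + 2*n²) = 16 + (430 - 4*n²) = 446 - 4*n²)
J = -921151/3 (J = 1 + (446 - 4*(-480)²)/3 = 1 + (446 - 4*230400)/3 = 1 + (446 - 921600)/3 = 1 + (⅓)*(-921154) = 1 - 921154/3 = -921151/3 ≈ -3.0705e+5)
1/(J + X(-774, (1 - 13)²)) = 1/(-921151/3 + 85/517) = 1/(-476234812/1551) = -1551/476234812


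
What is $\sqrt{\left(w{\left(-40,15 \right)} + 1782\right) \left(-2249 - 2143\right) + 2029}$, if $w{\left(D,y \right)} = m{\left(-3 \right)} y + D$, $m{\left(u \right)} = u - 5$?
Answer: $i \sqrt{7121795} \approx 2668.7 i$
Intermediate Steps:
$m{\left(u \right)} = -5 + u$
$w{\left(D,y \right)} = D - 8 y$ ($w{\left(D,y \right)} = \left(-5 - 3\right) y + D = - 8 y + D = D - 8 y$)
$\sqrt{\left(w{\left(-40,15 \right)} + 1782\right) \left(-2249 - 2143\right) + 2029} = \sqrt{\left(\left(-40 - 120\right) + 1782\right) \left(-2249 - 2143\right) + 2029} = \sqrt{\left(\left(-40 - 120\right) + 1782\right) \left(-4392\right) + 2029} = \sqrt{\left(-160 + 1782\right) \left(-4392\right) + 2029} = \sqrt{1622 \left(-4392\right) + 2029} = \sqrt{-7123824 + 2029} = \sqrt{-7121795} = i \sqrt{7121795}$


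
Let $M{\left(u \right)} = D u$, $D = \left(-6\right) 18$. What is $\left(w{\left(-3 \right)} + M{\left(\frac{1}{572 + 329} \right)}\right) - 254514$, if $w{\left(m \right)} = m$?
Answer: $- \frac{229319925}{901} \approx -2.5452 \cdot 10^{5}$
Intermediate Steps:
$D = -108$
$M{\left(u \right)} = - 108 u$
$\left(w{\left(-3 \right)} + M{\left(\frac{1}{572 + 329} \right)}\right) - 254514 = \left(-3 - \frac{108}{572 + 329}\right) - 254514 = \left(-3 - \frac{108}{901}\right) - 254514 = - \frac{2811}{901} - 254514 = - \frac{229319925}{901}$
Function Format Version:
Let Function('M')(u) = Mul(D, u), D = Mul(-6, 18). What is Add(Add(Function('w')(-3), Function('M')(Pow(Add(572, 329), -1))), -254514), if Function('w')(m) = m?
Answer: Rational(-229319925, 901) ≈ -2.5452e+5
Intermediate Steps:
D = -108
Function('M')(u) = Mul(-108, u)
Add(Add(Function('w')(-3), Function('M')(Pow(Add(572, 329), -1))), -254514) = Add(Add(-3, Mul(-108, Pow(Add(572, 329), -1))), -254514) = Add(Add(-3, Mul(-108, Pow(901, -1))), -254514) = Add(Add(-3, Mul(-108, Rational(1, 901))), -254514) = Add(Add(-3, Rational(-108, 901)), -254514) = Add(Rational(-2811, 901), -254514) = Rational(-229319925, 901)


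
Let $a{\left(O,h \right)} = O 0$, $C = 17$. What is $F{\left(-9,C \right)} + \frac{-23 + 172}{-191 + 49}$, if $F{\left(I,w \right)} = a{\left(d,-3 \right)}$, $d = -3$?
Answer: $- \frac{149}{142} \approx -1.0493$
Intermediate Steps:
$a{\left(O,h \right)} = 0$
$F{\left(I,w \right)} = 0$
$F{\left(-9,C \right)} + \frac{-23 + 172}{-191 + 49} = 0 + \frac{-23 + 172}{-191 + 49} = 0 + \frac{149}{-142} = 0 + 149 \left(- \frac{1}{142}\right) = 0 - \frac{149}{142} = - \frac{149}{142}$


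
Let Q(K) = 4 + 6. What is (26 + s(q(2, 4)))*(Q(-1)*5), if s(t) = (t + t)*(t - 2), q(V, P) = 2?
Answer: 1300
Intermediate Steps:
Q(K) = 10
s(t) = 2*t*(-2 + t) (s(t) = (2*t)*(-2 + t) = 2*t*(-2 + t))
(26 + s(q(2, 4)))*(Q(-1)*5) = (26 + 2*2*(-2 + 2))*(10*5) = (26 + 2*2*0)*50 = (26 + 0)*50 = 26*50 = 1300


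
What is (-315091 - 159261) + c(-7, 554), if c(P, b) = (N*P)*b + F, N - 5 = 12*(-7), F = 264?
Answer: -167726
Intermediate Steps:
N = -79 (N = 5 + 12*(-7) = 5 - 84 = -79)
c(P, b) = 264 - 79*P*b (c(P, b) = (-79*P)*b + 264 = -79*P*b + 264 = 264 - 79*P*b)
(-315091 - 159261) + c(-7, 554) = (-315091 - 159261) + (264 - 79*(-7)*554) = -474352 + (264 + 306362) = -474352 + 306626 = -167726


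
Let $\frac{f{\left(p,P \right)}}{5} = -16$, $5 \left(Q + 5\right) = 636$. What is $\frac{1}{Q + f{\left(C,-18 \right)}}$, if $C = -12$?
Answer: $\frac{5}{211} \approx 0.023697$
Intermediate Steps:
$Q = \frac{611}{5}$ ($Q = -5 + \frac{1}{5} \cdot 636 = -5 + \frac{636}{5} = \frac{611}{5} \approx 122.2$)
$f{\left(p,P \right)} = -80$ ($f{\left(p,P \right)} = 5 \left(-16\right) = -80$)
$\frac{1}{Q + f{\left(C,-18 \right)}} = \frac{1}{\frac{611}{5} - 80} = \frac{1}{\frac{211}{5}} = \frac{5}{211}$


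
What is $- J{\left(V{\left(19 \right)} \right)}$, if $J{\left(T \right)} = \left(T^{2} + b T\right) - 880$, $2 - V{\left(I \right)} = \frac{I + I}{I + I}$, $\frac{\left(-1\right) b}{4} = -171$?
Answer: $195$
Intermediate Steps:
$b = 684$ ($b = \left(-4\right) \left(-171\right) = 684$)
$V{\left(I \right)} = 1$ ($V{\left(I \right)} = 2 - \frac{I + I}{I + I} = 2 - \frac{2 I}{2 I} = 2 - 2 I \frac{1}{2 I} = 2 - 1 = 1$)
$J{\left(T \right)} = -880 + T^{2} + 684 T$ ($J{\left(T \right)} = \left(T^{2} + 684 T\right) - 880 = -880 + T^{2} + 684 T$)
$- J{\left(V{\left(19 \right)} \right)} = - (-880 + 1^{2} + 684 \cdot 1) = - (-880 + 1 + 684) = \left(-1\right) \left(-195\right) = 195$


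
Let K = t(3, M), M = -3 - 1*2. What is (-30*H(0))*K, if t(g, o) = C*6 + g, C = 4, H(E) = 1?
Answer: -810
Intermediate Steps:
M = -5 (M = -3 - 2 = -5)
t(g, o) = 24 + g (t(g, o) = 4*6 + g = 24 + g)
K = 27 (K = 24 + 3 = 27)
(-30*H(0))*K = -30*1*27 = -30*27 = -810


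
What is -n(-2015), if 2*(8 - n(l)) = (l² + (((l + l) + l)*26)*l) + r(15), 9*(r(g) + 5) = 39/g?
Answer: 14434098943/90 ≈ 1.6038e+8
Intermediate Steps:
r(g) = -5 + 13/(3*g) (r(g) = -5 + (39/g)/9 = -5 + 13/(3*g))
n(l) = 466/45 - 79*l²/2 (n(l) = 8 - ((l² + (((l + l) + l)*26)*l) + (-5 + (13/3)/15))/2 = 8 - ((l² + ((2*l + l)*26)*l) + (-5 + (13/3)*(1/15)))/2 = 8 - ((l² + ((3*l)*26)*l) + (-5 + 13/45))/2 = 8 - ((l² + (78*l)*l) - 212/45)/2 = 8 - ((l² + 78*l²) - 212/45)/2 = 8 - (79*l² - 212/45)/2 = 8 - (-212/45 + 79*l²)/2 = 8 + (106/45 - 79*l²/2) = 466/45 - 79*l²/2)
-n(-2015) = -(466/45 - 79/2*(-2015)²) = -(466/45 - 79/2*4060225) = -(466/45 - 320757775/2) = -1*(-14434098943/90) = 14434098943/90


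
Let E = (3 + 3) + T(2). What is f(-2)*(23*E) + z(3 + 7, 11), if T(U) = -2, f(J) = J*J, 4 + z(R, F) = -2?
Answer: 362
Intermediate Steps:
z(R, F) = -6 (z(R, F) = -4 - 2 = -6)
f(J) = J²
E = 4 (E = (3 + 3) - 2 = 6 - 2 = 4)
f(-2)*(23*E) + z(3 + 7, 11) = (-2)²*(23*4) - 6 = 4*92 - 6 = 368 - 6 = 362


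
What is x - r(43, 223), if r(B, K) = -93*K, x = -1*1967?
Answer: 18772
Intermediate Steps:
x = -1967
x - r(43, 223) = -1967 - (-93)*223 = -1967 - 1*(-20739) = -1967 + 20739 = 18772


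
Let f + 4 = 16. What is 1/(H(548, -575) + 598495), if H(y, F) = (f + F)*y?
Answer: 1/289971 ≈ 3.4486e-6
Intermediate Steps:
f = 12 (f = -4 + 16 = 12)
H(y, F) = y*(12 + F) (H(y, F) = (12 + F)*y = y*(12 + F))
1/(H(548, -575) + 598495) = 1/(548*(12 - 575) + 598495) = 1/(548*(-563) + 598495) = 1/(-308524 + 598495) = 1/289971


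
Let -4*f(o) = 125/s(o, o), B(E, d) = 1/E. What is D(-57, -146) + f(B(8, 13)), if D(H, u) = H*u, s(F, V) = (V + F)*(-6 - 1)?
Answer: 58379/7 ≈ 8339.9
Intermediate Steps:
s(F, V) = -7*F - 7*V (s(F, V) = (F + V)*(-7) = -7*F - 7*V)
f(o) = 125/(56*o) (f(o) = -125/(4*(-7*o - 7*o)) = -125/(4*((-14*o))) = -125*(-1/(14*o))/4 = -(-125)/(56*o) = 125/(56*o))
D(-57, -146) + f(B(8, 13)) = -57*(-146) + 125/(56*(1/8)) = 8322 + 125/(56*(⅛)) = 8322 + (125/56)*8 = 8322 + 125/7 = 58379/7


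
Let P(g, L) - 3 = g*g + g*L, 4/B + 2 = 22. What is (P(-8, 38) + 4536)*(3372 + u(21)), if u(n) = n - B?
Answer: 72928236/5 ≈ 1.4586e+7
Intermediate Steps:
B = ⅕ (B = 4/(-2 + 22) = 4/20 = 4*(1/20) = ⅕ ≈ 0.20000)
P(g, L) = 3 + g² + L*g (P(g, L) = 3 + (g*g + g*L) = 3 + (g² + L*g) = 3 + g² + L*g)
u(n) = -⅕ + n (u(n) = n - 1*⅕ = n - ⅕ = -⅕ + n)
(P(-8, 38) + 4536)*(3372 + u(21)) = ((3 + (-8)² + 38*(-8)) + 4536)*(3372 + (-⅕ + 21)) = ((3 + 64 - 304) + 4536)*(3372 + 104/5) = (-237 + 4536)*(16964/5) = 4299*(16964/5) = 72928236/5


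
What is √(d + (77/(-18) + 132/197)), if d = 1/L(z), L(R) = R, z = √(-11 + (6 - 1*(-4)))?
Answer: √(-5040442 - 1397124*I)/1182 ≈ 0.26079 - 1.9172*I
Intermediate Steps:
z = I (z = √(-11 + (6 + 4)) = √(-11 + 10) = √(-1) = I ≈ 1.0*I)
d = -I (d = 1/I = -I ≈ -1.0*I)
√(d + (77/(-18) + 132/197)) = √(-I + (77/(-18) + 132/197)) = √(-I + (77*(-1/18) + 132*(1/197))) = √(-I + (-77/18 + 132/197)) = √(-I - 12793/3546) = √(-12793/3546 - I)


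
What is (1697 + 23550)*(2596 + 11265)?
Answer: 349948667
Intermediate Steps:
(1697 + 23550)*(2596 + 11265) = 25247*13861 = 349948667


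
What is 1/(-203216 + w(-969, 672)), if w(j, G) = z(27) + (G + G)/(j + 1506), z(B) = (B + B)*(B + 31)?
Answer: -179/35814588 ≈ -4.9980e-6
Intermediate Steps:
z(B) = 2*B*(31 + B) (z(B) = (2*B)*(31 + B) = 2*B*(31 + B))
w(j, G) = 3132 + 2*G/(1506 + j) (w(j, G) = 2*27*(31 + 27) + (G + G)/(j + 1506) = 2*27*58 + (2*G)/(1506 + j) = 3132 + 2*G/(1506 + j))
1/(-203216 + w(-969, 672)) = 1/(-203216 + 2*(2358396 + 672 + 1566*(-969))/(1506 - 969)) = 1/(-203216 + 2*(2358396 + 672 - 1517454)/537) = 1/(-203216 + 2*(1/537)*841614) = 1/(-203216 + 561076/179) = 1/(-35814588/179) = -179/35814588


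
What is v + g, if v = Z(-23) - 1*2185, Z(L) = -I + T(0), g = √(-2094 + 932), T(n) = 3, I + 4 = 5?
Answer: -2183 + I*√1162 ≈ -2183.0 + 34.088*I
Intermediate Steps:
I = 1 (I = -4 + 5 = 1)
g = I*√1162 (g = √(-1162) = I*√1162 ≈ 34.088*I)
Z(L) = 2 (Z(L) = -1*1 + 3 = -1 + 3 = 2)
v = -2183 (v = 2 - 1*2185 = 2 - 2185 = -2183)
v + g = -2183 + I*√1162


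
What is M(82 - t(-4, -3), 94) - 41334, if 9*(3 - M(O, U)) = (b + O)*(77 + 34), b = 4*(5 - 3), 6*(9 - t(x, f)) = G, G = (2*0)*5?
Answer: -42330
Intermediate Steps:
G = 0 (G = 0*5 = 0)
t(x, f) = 9 (t(x, f) = 9 - ⅙*0 = 9 + 0 = 9)
b = 8 (b = 4*2 = 8)
M(O, U) = -287/3 - 37*O/3 (M(O, U) = 3 - (8 + O)*(77 + 34)/9 = 3 - (8 + O)*111/9 = 3 - (888 + 111*O)/9 = 3 + (-296/3 - 37*O/3) = -287/3 - 37*O/3)
M(82 - t(-4, -3), 94) - 41334 = (-287/3 - 37*(82 - 1*9)/3) - 41334 = (-287/3 - 37*(82 - 9)/3) - 41334 = (-287/3 - 37/3*73) - 41334 = (-287/3 - 2701/3) - 41334 = -996 - 41334 = -42330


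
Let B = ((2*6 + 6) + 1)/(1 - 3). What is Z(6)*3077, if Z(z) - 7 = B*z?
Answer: -153850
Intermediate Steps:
B = -19/2 (B = ((12 + 6) + 1)/(-2) = (18 + 1)*(-½) = 19*(-½) = -19/2 ≈ -9.5000)
Z(z) = 7 - 19*z/2
Z(6)*3077 = (7 - 19/2*6)*3077 = (7 - 57)*3077 = -50*3077 = -153850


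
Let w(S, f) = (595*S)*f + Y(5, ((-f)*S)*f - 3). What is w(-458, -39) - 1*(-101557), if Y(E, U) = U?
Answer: 11426062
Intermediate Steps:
w(S, f) = -3 - S*f² + 595*S*f (w(S, f) = (595*S)*f + (((-f)*S)*f - 3) = 595*S*f + ((-S*f)*f - 3) = 595*S*f + (-S*f² - 3) = 595*S*f + (-3 - S*f²) = -3 - S*f² + 595*S*f)
w(-458, -39) - 1*(-101557) = (-3 - 1*(-458)*(-39)² + 595*(-458)*(-39)) - 1*(-101557) = (-3 - 1*(-458)*1521 + 10627890) + 101557 = (-3 + 696618 + 10627890) + 101557 = 11324505 + 101557 = 11426062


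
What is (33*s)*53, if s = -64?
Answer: -111936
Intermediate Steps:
(33*s)*53 = (33*(-64))*53 = -2112*53 = -111936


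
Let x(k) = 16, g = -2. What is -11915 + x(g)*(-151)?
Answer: -14331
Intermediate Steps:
-11915 + x(g)*(-151) = -11915 + 16*(-151) = -11915 - 2416 = -14331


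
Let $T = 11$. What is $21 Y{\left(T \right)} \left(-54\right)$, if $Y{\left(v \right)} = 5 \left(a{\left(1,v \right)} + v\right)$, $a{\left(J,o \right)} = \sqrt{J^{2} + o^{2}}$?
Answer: $-62370 - 5670 \sqrt{122} \approx -1.25 \cdot 10^{5}$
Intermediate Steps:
$Y{\left(v \right)} = 5 v + 5 \sqrt{1 + v^{2}}$ ($Y{\left(v \right)} = 5 \left(\sqrt{1^{2} + v^{2}} + v\right) = 5 \left(\sqrt{1 + v^{2}} + v\right) = 5 \left(v + \sqrt{1 + v^{2}}\right) = 5 v + 5 \sqrt{1 + v^{2}}$)
$21 Y{\left(T \right)} \left(-54\right) = 21 \left(5 \cdot 11 + 5 \sqrt{1 + 11^{2}}\right) \left(-54\right) = 21 \left(55 + 5 \sqrt{1 + 121}\right) \left(-54\right) = 21 \left(55 + 5 \sqrt{122}\right) \left(-54\right) = \left(1155 + 105 \sqrt{122}\right) \left(-54\right) = -62370 - 5670 \sqrt{122}$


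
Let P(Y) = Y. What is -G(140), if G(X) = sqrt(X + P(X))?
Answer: -2*sqrt(70) ≈ -16.733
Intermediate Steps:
G(X) = sqrt(2)*sqrt(X) (G(X) = sqrt(X + X) = sqrt(2*X) = sqrt(2)*sqrt(X))
-G(140) = -sqrt(2)*sqrt(140) = -sqrt(2)*2*sqrt(35) = -2*sqrt(70)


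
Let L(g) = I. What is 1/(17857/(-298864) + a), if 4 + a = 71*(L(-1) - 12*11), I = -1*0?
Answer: -298864/2802166721 ≈ -0.00010665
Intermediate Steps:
I = 0
L(g) = 0
a = -9376 (a = -4 + 71*(0 - 12*11) = -4 + 71*(0 - 132) = -4 + 71*(-132) = -4 - 9372 = -9376)
1/(17857/(-298864) + a) = 1/(17857/(-298864) - 9376) = 1/(17857*(-1/298864) - 9376) = 1/(-17857/298864 - 9376) = 1/(-2802166721/298864) = -298864/2802166721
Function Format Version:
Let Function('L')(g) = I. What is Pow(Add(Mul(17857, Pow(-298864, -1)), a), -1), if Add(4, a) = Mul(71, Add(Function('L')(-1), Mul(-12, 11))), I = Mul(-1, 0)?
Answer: Rational(-298864, 2802166721) ≈ -0.00010665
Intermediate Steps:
I = 0
Function('L')(g) = 0
a = -9376 (a = Add(-4, Mul(71, Add(0, Mul(-12, 11)))) = Add(-4, Mul(71, Add(0, -132))) = Add(-4, Mul(71, -132)) = Add(-4, -9372) = -9376)
Pow(Add(Mul(17857, Pow(-298864, -1)), a), -1) = Pow(Add(Mul(17857, Pow(-298864, -1)), -9376), -1) = Pow(Add(Mul(17857, Rational(-1, 298864)), -9376), -1) = Pow(Add(Rational(-17857, 298864), -9376), -1) = Pow(Rational(-2802166721, 298864), -1) = Rational(-298864, 2802166721)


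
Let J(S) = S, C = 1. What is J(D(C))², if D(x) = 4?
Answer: 16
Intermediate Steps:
J(D(C))² = 4² = 16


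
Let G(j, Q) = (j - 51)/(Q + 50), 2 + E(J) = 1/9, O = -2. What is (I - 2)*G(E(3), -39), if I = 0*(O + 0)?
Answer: 952/99 ≈ 9.6162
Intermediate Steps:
E(J) = -17/9 (E(J) = -2 + 1/9 = -2 + ⅑ = -17/9)
G(j, Q) = (-51 + j)/(50 + Q)
I = 0 (I = 0*(-2 + 0) = 0*(-2) = 0)
(I - 2)*G(E(3), -39) = (0 - 2)*((-51 - 17/9)/(50 - 39)) = -2*(-476)/(11*9) = -2*(-476/99) = 952/99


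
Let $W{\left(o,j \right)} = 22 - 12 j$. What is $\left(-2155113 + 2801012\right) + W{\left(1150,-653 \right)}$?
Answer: $653757$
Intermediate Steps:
$\left(-2155113 + 2801012\right) + W{\left(1150,-653 \right)} = \left(-2155113 + 2801012\right) + \left(22 - -7836\right) = 645899 + \left(22 + 7836\right) = 645899 + 7858 = 653757$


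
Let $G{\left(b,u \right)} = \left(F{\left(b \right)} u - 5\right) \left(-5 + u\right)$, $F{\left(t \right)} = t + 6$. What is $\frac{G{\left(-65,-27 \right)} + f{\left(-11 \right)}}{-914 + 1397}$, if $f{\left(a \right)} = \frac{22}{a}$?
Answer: $- \frac{50818}{483} \approx -105.21$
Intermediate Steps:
$F{\left(t \right)} = 6 + t$
$G{\left(b,u \right)} = \left(-5 + u\right) \left(-5 + u \left(6 + b\right)\right)$ ($G{\left(b,u \right)} = \left(\left(6 + b\right) u - 5\right) \left(-5 + u\right) = \left(u \left(6 + b\right) - 5\right) \left(-5 + u\right) = \left(-5 + u \left(6 + b\right)\right) \left(-5 + u\right) = \left(-5 + u\right) \left(-5 + u \left(6 + b\right)\right)$)
$\frac{G{\left(-65,-27 \right)} + f{\left(-11 \right)}}{-914 + 1397} = \frac{\left(25 - -135 + \left(-27\right)^{2} \left(6 - 65\right) - - 135 \left(6 - 65\right)\right) + \frac{22}{-11}}{-914 + 1397} = \frac{\left(25 + 135 + 729 \left(-59\right) - \left(-135\right) \left(-59\right)\right) + 22 \left(- \frac{1}{11}\right)}{483} = \left(\left(25 + 135 - 43011 - 7965\right) - 2\right) \frac{1}{483} = \left(-50816 - 2\right) \frac{1}{483} = \left(-50818\right) \frac{1}{483} = - \frac{50818}{483}$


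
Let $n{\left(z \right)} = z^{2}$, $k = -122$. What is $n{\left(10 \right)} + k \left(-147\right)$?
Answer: $18034$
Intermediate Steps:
$n{\left(10 \right)} + k \left(-147\right) = 10^{2} - -17934 = 100 + 17934 = 18034$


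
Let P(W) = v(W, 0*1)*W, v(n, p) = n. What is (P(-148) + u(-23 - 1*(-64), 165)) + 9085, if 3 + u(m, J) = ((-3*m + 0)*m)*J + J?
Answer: -800944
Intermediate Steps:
P(W) = W² (P(W) = W*W = W²)
u(m, J) = -3 + J - 3*J*m² (u(m, J) = -3 + (((-3*m + 0)*m)*J + J) = -3 + (((-3*m)*m)*J + J) = -3 + ((-3*m²)*J + J) = -3 + (-3*J*m² + J) = -3 + (J - 3*J*m²) = -3 + J - 3*J*m²)
(P(-148) + u(-23 - 1*(-64), 165)) + 9085 = ((-148)² + (-3 + 165 - 3*165*(-23 - 1*(-64))²)) + 9085 = (21904 + (-3 + 165 - 3*165*(-23 + 64)²)) + 9085 = (21904 + (-3 + 165 - 3*165*41²)) + 9085 = (21904 + (-3 + 165 - 3*165*1681)) + 9085 = (21904 + (-3 + 165 - 832095)) + 9085 = (21904 - 831933) + 9085 = -810029 + 9085 = -800944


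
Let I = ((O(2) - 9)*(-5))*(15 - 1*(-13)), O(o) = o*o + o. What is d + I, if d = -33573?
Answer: -33153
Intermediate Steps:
O(o) = o + o**2 (O(o) = o**2 + o = o + o**2)
I = 420 (I = ((2*(1 + 2) - 9)*(-5))*(15 - 1*(-13)) = ((2*3 - 9)*(-5))*(15 + 13) = ((6 - 9)*(-5))*28 = -3*(-5)*28 = 15*28 = 420)
d + I = -33573 + 420 = -33153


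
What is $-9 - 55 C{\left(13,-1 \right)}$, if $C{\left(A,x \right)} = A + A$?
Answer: $-1439$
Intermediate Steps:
$C{\left(A,x \right)} = 2 A$
$-9 - 55 C{\left(13,-1 \right)} = -9 - 55 \cdot 2 \cdot 13 = -9 - 1430 = -1439$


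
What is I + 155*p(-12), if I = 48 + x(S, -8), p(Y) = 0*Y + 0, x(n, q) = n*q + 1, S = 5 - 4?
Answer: 41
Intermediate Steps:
S = 1
x(n, q) = 1 + n*q
p(Y) = 0 (p(Y) = 0 + 0 = 0)
I = 41 (I = 48 + (1 + 1*(-8)) = 48 + (1 - 8) = 48 - 7 = 41)
I + 155*p(-12) = 41 + 155*0 = 41 + 0 = 41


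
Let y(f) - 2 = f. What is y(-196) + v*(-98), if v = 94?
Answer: -9406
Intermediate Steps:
y(f) = 2 + f
y(-196) + v*(-98) = (2 - 196) + 94*(-98) = -194 - 9212 = -9406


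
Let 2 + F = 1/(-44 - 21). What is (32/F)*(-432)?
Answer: 898560/131 ≈ 6859.2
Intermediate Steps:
F = -131/65 (F = -2 + 1/(-44 - 21) = -2 + 1/(-65) = -2 - 1/65 = -131/65 ≈ -2.0154)
(32/F)*(-432) = (32/(-131/65))*(-432) = (32*(-65/131))*(-432) = -2080/131*(-432) = 898560/131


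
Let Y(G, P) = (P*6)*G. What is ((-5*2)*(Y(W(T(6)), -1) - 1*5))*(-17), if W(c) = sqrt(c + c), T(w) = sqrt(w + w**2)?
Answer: -850 - 1020*2**(3/4)*21**(1/4) ≈ -4522.2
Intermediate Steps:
W(c) = sqrt(2)*sqrt(c) (W(c) = sqrt(2*c) = sqrt(2)*sqrt(c))
Y(G, P) = 6*G*P (Y(G, P) = (6*P)*G = 6*G*P)
((-5*2)*(Y(W(T(6)), -1) - 1*5))*(-17) = ((-5*2)*(6*(sqrt(2)*sqrt(sqrt(6*(1 + 6))))*(-1) - 1*5))*(-17) = -10*(6*(sqrt(2)*sqrt(sqrt(6*7)))*(-1) - 5)*(-17) = -10*(6*(sqrt(2)*sqrt(sqrt(42)))*(-1) - 5)*(-17) = -10*(6*(sqrt(2)*42**(1/4))*(-1) - 5)*(-17) = -10*(6*(2**(3/4)*21**(1/4))*(-1) - 5)*(-17) = -10*(-6*2**(3/4)*21**(1/4) - 5)*(-17) = -10*(-5 - 6*2**(3/4)*21**(1/4))*(-17) = (50 + 60*2**(3/4)*21**(1/4))*(-17) = -850 - 1020*2**(3/4)*21**(1/4)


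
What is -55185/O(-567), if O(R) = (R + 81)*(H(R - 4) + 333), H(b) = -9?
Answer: 18395/52488 ≈ 0.35046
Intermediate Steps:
O(R) = 26244 + 324*R (O(R) = (R + 81)*(-9 + 333) = (81 + R)*324 = 26244 + 324*R)
-55185/O(-567) = -55185/(26244 + 324*(-567)) = -55185/(26244 - 183708) = -55185/(-157464) = -55185*(-1/157464) = 18395/52488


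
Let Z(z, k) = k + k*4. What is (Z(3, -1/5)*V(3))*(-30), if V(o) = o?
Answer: 90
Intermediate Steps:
Z(z, k) = 5*k (Z(z, k) = k + 4*k = 5*k)
(Z(3, -1/5)*V(3))*(-30) = ((5*(-1/5))*3)*(-30) = -1*3*(-30) = -3*(-30) = 90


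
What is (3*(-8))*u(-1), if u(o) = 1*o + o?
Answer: 48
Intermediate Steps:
u(o) = 2*o (u(o) = o + o = 2*o)
(3*(-8))*u(-1) = (3*(-8))*(2*(-1)) = -24*(-2) = 48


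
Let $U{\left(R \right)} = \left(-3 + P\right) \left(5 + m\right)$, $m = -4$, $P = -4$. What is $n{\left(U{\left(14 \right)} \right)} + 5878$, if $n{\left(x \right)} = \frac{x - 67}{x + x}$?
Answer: $\frac{41183}{7} \approx 5883.3$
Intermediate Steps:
$U{\left(R \right)} = -7$ ($U{\left(R \right)} = \left(-3 - 4\right) \left(5 - 4\right) = \left(-7\right) 1 = -7$)
$n{\left(x \right)} = \frac{-67 + x}{2 x}$
$n{\left(U{\left(14 \right)} \right)} + 5878 = \frac{-67 - 7}{2 \left(-7\right)} + 5878 = \frac{1}{2} \left(- \frac{1}{7}\right) \left(-74\right) + 5878 = \frac{37}{7} + 5878 = \frac{41183}{7}$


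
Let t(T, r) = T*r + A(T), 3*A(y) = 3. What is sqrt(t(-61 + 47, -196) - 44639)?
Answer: I*sqrt(41894) ≈ 204.68*I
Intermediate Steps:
A(y) = 1 (A(y) = (1/3)*3 = 1)
t(T, r) = 1 + T*r (t(T, r) = T*r + 1 = 1 + T*r)
sqrt(t(-61 + 47, -196) - 44639) = sqrt((1 + (-61 + 47)*(-196)) - 44639) = sqrt((1 - 14*(-196)) - 44639) = sqrt((1 + 2744) - 44639) = sqrt(2745 - 44639) = sqrt(-41894) = I*sqrt(41894)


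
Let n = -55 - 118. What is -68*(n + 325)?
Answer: -10336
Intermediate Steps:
n = -173
-68*(n + 325) = -68*(-173 + 325) = -68*152 = -10336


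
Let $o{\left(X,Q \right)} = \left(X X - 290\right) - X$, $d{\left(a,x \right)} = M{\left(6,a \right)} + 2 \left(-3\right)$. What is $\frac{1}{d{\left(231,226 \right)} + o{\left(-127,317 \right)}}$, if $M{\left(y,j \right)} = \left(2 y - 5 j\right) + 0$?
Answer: $\frac{1}{14817} \approx 6.749 \cdot 10^{-5}$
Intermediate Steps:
$M{\left(y,j \right)} = - 5 j + 2 y$ ($M{\left(y,j \right)} = \left(- 5 j + 2 y\right) + 0 = - 5 j + 2 y$)
$d{\left(a,x \right)} = 6 - 5 a$ ($d{\left(a,x \right)} = \left(- 5 a + 2 \cdot 6\right) + 2 \left(-3\right) = \left(- 5 a + 12\right) - 6 = \left(12 - 5 a\right) - 6 = 6 - 5 a$)
$o{\left(X,Q \right)} = -290 + X^{2} - X$ ($o{\left(X,Q \right)} = \left(X^{2} - 290\right) - X = \left(-290 + X^{2}\right) - X = -290 + X^{2} - X$)
$\frac{1}{d{\left(231,226 \right)} + o{\left(-127,317 \right)}} = \frac{1}{\left(6 - 1155\right) - \left(163 - 16129\right)} = \frac{1}{\left(6 - 1155\right) + \left(-290 + 16129 + 127\right)} = \frac{1}{-1149 + 15966} = \frac{1}{14817}$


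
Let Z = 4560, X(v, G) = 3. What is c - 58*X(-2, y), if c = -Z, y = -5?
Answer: -4734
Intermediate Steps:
c = -4560 (c = -1*4560 = -4560)
c - 58*X(-2, y) = -4560 - 58*3 = -4560 - 1*174 = -4560 - 174 = -4734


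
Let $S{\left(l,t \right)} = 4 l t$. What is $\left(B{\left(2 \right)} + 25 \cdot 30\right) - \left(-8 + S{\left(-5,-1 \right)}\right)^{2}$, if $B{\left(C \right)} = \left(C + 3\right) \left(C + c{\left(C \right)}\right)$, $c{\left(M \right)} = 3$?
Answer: $631$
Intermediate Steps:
$S{\left(l,t \right)} = 4 l t$
$B{\left(C \right)} = \left(3 + C\right)^{2}$ ($B{\left(C \right)} = \left(C + 3\right) \left(C + 3\right) = \left(3 + C\right) \left(3 + C\right) = \left(3 + C\right)^{2}$)
$\left(B{\left(2 \right)} + 25 \cdot 30\right) - \left(-8 + S{\left(-5,-1 \right)}\right)^{2} = \left(\left(9 + 2^{2} + 6 \cdot 2\right) + 25 \cdot 30\right) - \left(-8 + 4 \left(-5\right) \left(-1\right)\right)^{2} = \left(\left(9 + 4 + 12\right) + 750\right) - \left(-8 + 20\right)^{2} = \left(25 + 750\right) - 12^{2} = 775 - 144 = 631$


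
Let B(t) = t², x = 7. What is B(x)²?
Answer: 2401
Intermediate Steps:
B(x)² = (7²)² = 49² = 2401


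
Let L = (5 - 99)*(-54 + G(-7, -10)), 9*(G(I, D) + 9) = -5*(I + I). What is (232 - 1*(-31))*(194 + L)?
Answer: 12746032/9 ≈ 1.4162e+6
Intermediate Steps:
G(I, D) = -9 - 10*I/9 (G(I, D) = -9 + (-5*(I + I))/9 = -9 + (-10*I)/9 = -9 - 10*I/9)
L = 46718/9 (L = (5 - 99)*(-54 + (-9 - 10/9*(-7))) = -94*(-54 + (-9 + 70/9)) = -94*(-54 - 11/9) = -94*(-497/9) = 46718/9 ≈ 5190.9)
(232 - 1*(-31))*(194 + L) = (232 - 1*(-31))*(194 + 46718/9) = (232 + 31)*(48464/9) = 263*(48464/9) = 12746032/9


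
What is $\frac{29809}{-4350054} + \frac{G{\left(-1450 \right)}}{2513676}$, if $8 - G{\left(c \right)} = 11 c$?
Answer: $- \frac{76555641}{151869810257} \approx -0.00050409$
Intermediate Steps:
$G{\left(c \right)} = 8 - 11 c$
$\frac{29809}{-4350054} + \frac{G{\left(-1450 \right)}}{2513676} = \frac{29809}{-4350054} + \frac{8 - -15950}{2513676} = 29809 \left(- \frac{1}{4350054}\right) + \left(8 + 15950\right) \frac{1}{2513676} = - \frac{29809}{4350054} + 15958 \cdot \frac{1}{2513676} = - \frac{29809}{4350054} + \frac{7979}{1256838} = - \frac{76555641}{151869810257}$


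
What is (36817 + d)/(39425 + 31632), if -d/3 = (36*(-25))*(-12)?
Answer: 631/10151 ≈ 0.062161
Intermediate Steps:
d = -32400 (d = -3*36*(-25)*(-12) = -(-2700)*(-12) = -3*10800 = -32400)
(36817 + d)/(39425 + 31632) = (36817 - 32400)/(39425 + 31632) = 4417/71057 = 4417*(1/71057) = 631/10151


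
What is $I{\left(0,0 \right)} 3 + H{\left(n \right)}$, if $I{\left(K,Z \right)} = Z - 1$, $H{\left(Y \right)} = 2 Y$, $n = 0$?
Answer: $-3$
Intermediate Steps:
$I{\left(K,Z \right)} = -1 + Z$ ($I{\left(K,Z \right)} = Z - 1 = -1 + Z$)
$I{\left(0,0 \right)} 3 + H{\left(n \right)} = \left(-1 + 0\right) 3 + 2 \cdot 0 = \left(-1\right) 3 + 0 = -3 + 0 = -3$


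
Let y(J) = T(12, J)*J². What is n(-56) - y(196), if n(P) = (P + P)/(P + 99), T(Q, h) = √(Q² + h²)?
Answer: -112/43 - 153664*√2410 ≈ -7.5436e+6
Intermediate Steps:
n(P) = 2*P/(99 + P) (n(P) = (2*P)/(99 + P) = 2*P/(99 + P))
y(J) = J²*√(144 + J²) (y(J) = √(12² + J²)*J² = √(144 + J²)*J² = J²*√(144 + J²))
n(-56) - y(196) = 2*(-56)/(99 - 56) - 196²*√(144 + 196²) = 2*(-56)/43 - 38416*√(144 + 38416) = 2*(-56)*(1/43) - 38416*√38560 = -112/43 - 38416*4*√2410 = -112/43 - 153664*√2410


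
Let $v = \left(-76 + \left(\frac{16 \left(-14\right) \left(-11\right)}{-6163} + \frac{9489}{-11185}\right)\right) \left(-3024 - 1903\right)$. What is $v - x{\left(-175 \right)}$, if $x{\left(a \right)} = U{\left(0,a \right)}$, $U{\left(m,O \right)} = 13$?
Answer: $\frac{26235183400114}{68933155} \approx 3.8059 \cdot 10^{5}$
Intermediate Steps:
$x{\left(a \right)} = 13$
$v = \frac{26236079531129}{68933155}$ ($v = \left(-76 + \left(\left(-224\right) \left(-11\right) \left(- \frac{1}{6163}\right) + 9489 \left(- \frac{1}{11185}\right)\right)\right) \left(-4927\right) = \left(-76 + \left(2464 \left(- \frac{1}{6163}\right) - \frac{9489}{11185}\right)\right) \left(-4927\right) = \left(-76 - \frac{86040547}{68933155}\right) \left(-4927\right) = \left(- \frac{5324960327}{68933155}\right) \left(-4927\right) = \frac{26236079531129}{68933155} \approx 3.806 \cdot 10^{5}$)
$v - x{\left(-175 \right)} = \frac{26236079531129}{68933155} - 13 = \frac{26235183400114}{68933155}$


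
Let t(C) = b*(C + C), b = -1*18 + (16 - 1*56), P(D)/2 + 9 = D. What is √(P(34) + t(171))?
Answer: I*√19786 ≈ 140.66*I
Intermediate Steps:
P(D) = -18 + 2*D
b = -58 (b = -18 + (16 - 56) = -18 - 40 = -58)
t(C) = -116*C (t(C) = -58*(C + C) = -116*C)
√(P(34) + t(171)) = √((-18 + 2*34) - 116*171) = √((-18 + 68) - 19836) = √(50 - 19836) = √(-19786) = I*√19786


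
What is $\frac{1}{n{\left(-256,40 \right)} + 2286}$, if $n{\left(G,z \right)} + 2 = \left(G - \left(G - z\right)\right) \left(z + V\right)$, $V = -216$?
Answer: $- \frac{1}{4756} \approx -0.00021026$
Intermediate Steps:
$n{\left(G,z \right)} = -2 + z \left(-216 + z\right)$ ($n{\left(G,z \right)} = -2 + \left(G - \left(G - z\right)\right) \left(z - 216\right) = -2 + z \left(-216 + z\right)$)
$\frac{1}{n{\left(-256,40 \right)} + 2286} = \frac{1}{\left(-2 + 40^{2} - 8640\right) + 2286} = \frac{1}{\left(-2 + 1600 - 8640\right) + 2286} = \frac{1}{-7042 + 2286} = \frac{1}{-4756} = - \frac{1}{4756}$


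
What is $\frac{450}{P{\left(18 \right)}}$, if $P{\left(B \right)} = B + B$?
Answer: $\frac{25}{2} \approx 12.5$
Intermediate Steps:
$P{\left(B \right)} = 2 B$
$\frac{450}{P{\left(18 \right)}} = \frac{450}{2 \cdot 18} = \frac{450}{36} = 450 \cdot \frac{1}{36} = \frac{25}{2}$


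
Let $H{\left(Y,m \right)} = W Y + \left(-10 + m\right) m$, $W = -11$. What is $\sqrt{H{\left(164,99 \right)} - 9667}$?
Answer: $2 i \sqrt{665} \approx 51.575 i$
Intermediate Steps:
$H{\left(Y,m \right)} = - 11 Y + m \left(-10 + m\right)$ ($H{\left(Y,m \right)} = - 11 Y + \left(-10 + m\right) m = - 11 Y + m \left(-10 + m\right)$)
$\sqrt{H{\left(164,99 \right)} - 9667} = \sqrt{\left(99^{2} - 1804 - 990\right) - 9667} = \sqrt{\left(9801 - 1804 - 990\right) - 9667} = \sqrt{7007 - 9667} = \sqrt{-2660} = 2 i \sqrt{665}$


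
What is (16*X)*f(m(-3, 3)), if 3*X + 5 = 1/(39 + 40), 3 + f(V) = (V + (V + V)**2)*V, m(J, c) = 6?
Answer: -1884896/79 ≈ -23859.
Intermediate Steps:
f(V) = -3 + V*(V + 4*V**2) (f(V) = -3 + (V + (V + V)**2)*V = -3 + (V + (2*V)**2)*V = -3 + (V + 4*V**2)*V = -3 + V*(V + 4*V**2))
X = -394/237 (X = -5/3 + 1/(3*(39 + 40)) = -5/3 + (1/3)/79 = -5/3 + (1/3)*(1/79) = -5/3 + 1/237 = -394/237 ≈ -1.6624)
(16*X)*f(m(-3, 3)) = (16*(-394/237))*(-3 + 6**2 + 4*6**3) = -6304*(-3 + 36 + 4*216)/237 = -6304*(-3 + 36 + 864)/237 = -6304/237*897 = -1884896/79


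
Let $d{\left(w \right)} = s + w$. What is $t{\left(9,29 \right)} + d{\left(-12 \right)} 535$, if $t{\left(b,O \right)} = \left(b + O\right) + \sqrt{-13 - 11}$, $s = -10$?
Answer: $-11732 + 2 i \sqrt{6} \approx -11732.0 + 4.899 i$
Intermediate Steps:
$d{\left(w \right)} = -10 + w$
$t{\left(b,O \right)} = O + b + 2 i \sqrt{6}$ ($t{\left(b,O \right)} = \left(O + b\right) + \sqrt{-24} = \left(O + b\right) + 2 i \sqrt{6} = O + b + 2 i \sqrt{6}$)
$t{\left(9,29 \right)} + d{\left(-12 \right)} 535 = \left(29 + 9 + 2 i \sqrt{6}\right) + \left(-10 - 12\right) 535 = \left(38 + 2 i \sqrt{6}\right) - 11770 = -11732 + 2 i \sqrt{6}$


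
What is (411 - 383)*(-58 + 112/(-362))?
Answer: -295512/181 ≈ -1632.7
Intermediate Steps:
(411 - 383)*(-58 + 112/(-362)) = 28*(-58 + 112*(-1/362)) = 28*(-58 - 56/181) = 28*(-10554/181) = -295512/181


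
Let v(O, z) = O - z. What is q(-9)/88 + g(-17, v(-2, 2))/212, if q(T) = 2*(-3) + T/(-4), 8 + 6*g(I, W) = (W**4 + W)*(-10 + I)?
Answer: -302113/55968 ≈ -5.3980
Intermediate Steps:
g(I, W) = -4/3 + (-10 + I)*(W + W**4)/6 (g(I, W) = -4/3 + ((W**4 + W)*(-10 + I))/6 = -4/3 + ((W + W**4)*(-10 + I))/6 = -4/3 + ((-10 + I)*(W + W**4))/6 = -4/3 + (-10 + I)*(W + W**4)/6)
q(T) = -6 - T/4 (q(T) = -6 + T*(-1/4) = -6 - T/4)
q(-9)/88 + g(-17, v(-2, 2))/212 = (-6 - 1/4*(-9))/88 + (-4/3 - 5*(-2 - 1*2)/3 - 5*(-2 - 1*2)**4/3 + (1/6)*(-17)*(-2 - 1*2) + (1/6)*(-17)*(-2 - 1*2)**4)/212 = (-6 + 9/4)*(1/88) + (-4/3 - 5*(-2 - 2)/3 - 5*(-2 - 2)**4/3 + (1/6)*(-17)*(-2 - 2) + (1/6)*(-17)*(-2 - 2)**4)*(1/212) = -15/4*1/88 + (-4/3 - 5/3*(-4) - 5/3*(-4)**4 + (1/6)*(-17)*(-4) + (1/6)*(-17)*(-4)**4)*(1/212) = -15/352 + (-4/3 + 20/3 - 5/3*256 + 34/3 + (1/6)*(-17)*256)*(1/212) = -15/352 + (-4/3 + 20/3 - 1280/3 + 34/3 - 2176/3)*(1/212) = -15/352 - 3406/3*1/212 = -15/352 - 1703/318 = -302113/55968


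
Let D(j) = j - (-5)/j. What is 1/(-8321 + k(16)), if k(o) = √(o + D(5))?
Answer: -8321/69239019 - √22/69239019 ≈ -0.00012025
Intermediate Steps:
D(j) = j + 5/j
k(o) = √(6 + o) (k(o) = √(o + (5 + 5/5)) = √(o + (5 + 5*(⅕))) = √(o + (5 + 1)) = √(o + 6) = √(6 + o))
1/(-8321 + k(16)) = 1/(-8321 + √(6 + 16)) = 1/(-8321 + √22)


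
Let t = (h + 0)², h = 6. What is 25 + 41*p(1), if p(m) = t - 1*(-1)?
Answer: 1542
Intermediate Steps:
t = 36 (t = (6 + 0)² = 6² = 36)
p(m) = 37 (p(m) = 36 - 1*(-1) = 36 + 1 = 37)
25 + 41*p(1) = 25 + 41*37 = 25 + 1517 = 1542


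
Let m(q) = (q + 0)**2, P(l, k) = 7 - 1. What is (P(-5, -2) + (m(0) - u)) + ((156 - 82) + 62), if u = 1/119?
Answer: 16897/119 ≈ 141.99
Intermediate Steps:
P(l, k) = 6
u = 1/119 ≈ 0.0084034
m(q) = q**2
(P(-5, -2) + (m(0) - u)) + ((156 - 82) + 62) = (6 + (0**2 - 1*1/119)) + ((156 - 82) + 62) = (6 + (0 - 1/119)) + (74 + 62) = (6 - 1/119) + 136 = 713/119 + 136 = 16897/119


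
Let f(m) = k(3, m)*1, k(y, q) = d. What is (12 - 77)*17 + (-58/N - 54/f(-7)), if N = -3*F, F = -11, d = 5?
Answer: -184397/165 ≈ -1117.6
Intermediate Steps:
k(y, q) = 5
f(m) = 5 (f(m) = 5*1 = 5)
N = 33 (N = -3*(-11) = 33)
(12 - 77)*17 + (-58/N - 54/f(-7)) = (12 - 77)*17 + (-58/33 - 54/5) = -65*17 + (-58*1/33 - 54*⅕) = -1105 + (-58/33 - 54/5) = -1105 - 2072/165 = -184397/165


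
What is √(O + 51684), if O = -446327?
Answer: I*√394643 ≈ 628.21*I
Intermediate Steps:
√(O + 51684) = √(-446327 + 51684) = √(-394643) = I*√394643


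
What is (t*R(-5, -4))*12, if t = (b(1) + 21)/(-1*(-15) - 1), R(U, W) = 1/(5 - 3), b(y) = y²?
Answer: 66/7 ≈ 9.4286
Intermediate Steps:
R(U, W) = ½ (R(U, W) = 1/2 = ½)
t = 11/7 (t = (1² + 21)/(-1*(-15) - 1) = (1 + 21)/(15 - 1) = 22/14 = 22*(1/14) = 11/7 ≈ 1.5714)
(t*R(-5, -4))*12 = ((11/7)*(½))*12 = (11/14)*12 = 66/7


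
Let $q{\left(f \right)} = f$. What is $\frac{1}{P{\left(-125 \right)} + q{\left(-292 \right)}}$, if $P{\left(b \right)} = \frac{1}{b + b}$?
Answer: $- \frac{250}{73001} \approx -0.0034246$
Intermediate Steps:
$P{\left(b \right)} = \frac{1}{2 b}$
$\frac{1}{P{\left(-125 \right)} + q{\left(-292 \right)}} = \frac{1}{\frac{1}{2 \left(-125\right)} - 292} = \frac{1}{\frac{1}{2} \left(- \frac{1}{125}\right) - 292} = \frac{1}{- \frac{1}{250} - 292} = \frac{1}{- \frac{73001}{250}} = - \frac{250}{73001}$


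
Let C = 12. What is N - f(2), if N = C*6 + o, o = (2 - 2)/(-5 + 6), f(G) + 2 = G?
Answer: 72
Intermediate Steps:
f(G) = -2 + G
o = 0 (o = 0/1 = 0*1 = 0)
N = 72 (N = 12*6 + 0 = 72 + 0 = 72)
N - f(2) = 72 - (-2 + 2) = 72 - 1*0 = 72 + 0 = 72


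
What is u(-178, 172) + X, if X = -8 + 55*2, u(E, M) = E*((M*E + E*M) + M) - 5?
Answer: 10868777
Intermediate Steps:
u(E, M) = -5 + E*(M + 2*E*M) (u(E, M) = E*((E*M + E*M) + M) - 5 = E*(2*E*M + M) - 5 = E*(M + 2*E*M) - 5 = -5 + E*(M + 2*E*M))
X = 102 (X = -8 + 110 = 102)
u(-178, 172) + X = (-5 - 178*172 + 2*172*(-178)²) + 102 = (-5 - 30616 + 2*172*31684) + 102 = (-5 - 30616 + 10899296) + 102 = 10868675 + 102 = 10868777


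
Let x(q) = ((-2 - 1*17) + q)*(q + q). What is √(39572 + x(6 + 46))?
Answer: 2*√10751 ≈ 207.37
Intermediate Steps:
x(q) = 2*q*(-19 + q) (x(q) = ((-2 - 17) + q)*(2*q) = (-19 + q)*(2*q) = 2*q*(-19 + q))
√(39572 + x(6 + 46)) = √(39572 + 2*(6 + 46)*(-19 + (6 + 46))) = √(39572 + 2*52*(-19 + 52)) = √(39572 + 2*52*33) = √(39572 + 3432) = √43004 = 2*√10751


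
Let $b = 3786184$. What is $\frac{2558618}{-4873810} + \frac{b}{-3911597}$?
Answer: $- \frac{14230711966993}{9532190287285} \approx -1.4929$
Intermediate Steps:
$\frac{2558618}{-4873810} + \frac{b}{-3911597} = \frac{2558618}{-4873810} + \frac{3786184}{-3911597} = 2558618 \left(- \frac{1}{4873810}\right) + 3786184 \left(- \frac{1}{3911597}\right) = - \frac{1279309}{2436905} - \frac{3786184}{3911597} = - \frac{14230711966993}{9532190287285}$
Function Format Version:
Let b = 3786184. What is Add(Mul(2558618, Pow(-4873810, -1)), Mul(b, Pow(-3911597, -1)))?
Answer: Rational(-14230711966993, 9532190287285) ≈ -1.4929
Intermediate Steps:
Add(Mul(2558618, Pow(-4873810, -1)), Mul(b, Pow(-3911597, -1))) = Add(Mul(2558618, Pow(-4873810, -1)), Mul(3786184, Pow(-3911597, -1))) = Add(Mul(2558618, Rational(-1, 4873810)), Mul(3786184, Rational(-1, 3911597))) = Add(Rational(-1279309, 2436905), Rational(-3786184, 3911597)) = Rational(-14230711966993, 9532190287285)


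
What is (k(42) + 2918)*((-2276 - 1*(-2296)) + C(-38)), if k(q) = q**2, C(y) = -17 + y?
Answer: -163870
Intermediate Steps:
(k(42) + 2918)*((-2276 - 1*(-2296)) + C(-38)) = (42**2 + 2918)*((-2276 - 1*(-2296)) + (-17 - 38)) = (1764 + 2918)*((-2276 + 2296) - 55) = 4682*(20 - 55) = 4682*(-35) = -163870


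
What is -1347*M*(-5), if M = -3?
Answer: -20205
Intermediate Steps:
-1347*M*(-5) = -(-4041)*(-5) = -1347*15 = -20205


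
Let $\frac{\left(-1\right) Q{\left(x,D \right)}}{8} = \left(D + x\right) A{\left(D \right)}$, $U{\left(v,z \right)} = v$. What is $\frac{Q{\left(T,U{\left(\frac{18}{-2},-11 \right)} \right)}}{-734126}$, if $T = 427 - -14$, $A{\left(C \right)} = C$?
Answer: $- \frac{15552}{367063} \approx -0.042369$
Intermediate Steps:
$T = 441$ ($T = 427 + 14 = 441$)
$Q{\left(x,D \right)} = - 8 D \left(D + x\right)$ ($Q{\left(x,D \right)} = - 8 \left(D + x\right) D = - 8 D \left(D + x\right)$)
$\frac{Q{\left(T,U{\left(\frac{18}{-2},-11 \right)} \right)}}{-734126} = \frac{\left(-8\right) \frac{18}{-2} \left(\frac{18}{-2} + 441\right)}{-734126} = - 8 \cdot 18 \left(- \frac{1}{2}\right) \left(18 \left(- \frac{1}{2}\right) + 441\right) \left(- \frac{1}{734126}\right) = \left(-8\right) \left(-9\right) \left(-9 + 441\right) \left(- \frac{1}{734126}\right) = \left(-8\right) \left(-9\right) 432 \left(- \frac{1}{734126}\right) = 31104 \left(- \frac{1}{734126}\right) = - \frac{15552}{367063}$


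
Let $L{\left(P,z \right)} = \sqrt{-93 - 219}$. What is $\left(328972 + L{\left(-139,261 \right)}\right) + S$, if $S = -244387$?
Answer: $84585 + 2 i \sqrt{78} \approx 84585.0 + 17.664 i$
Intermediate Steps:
$L{\left(P,z \right)} = 2 i \sqrt{78}$ ($L{\left(P,z \right)} = \sqrt{-312} = 2 i \sqrt{78}$)
$\left(328972 + L{\left(-139,261 \right)}\right) + S = \left(328972 + 2 i \sqrt{78}\right) - 244387 = 84585 + 2 i \sqrt{78}$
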